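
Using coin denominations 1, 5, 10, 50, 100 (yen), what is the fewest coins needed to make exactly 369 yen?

Greedy: take as many of the largest coin as possible, then repeat with the remainder.
369 = 3×100 + 1×50 + 1×10 + 1×5 + 4×1
Total coins = 3 + 1 + 1 + 1 + 4 = 10

10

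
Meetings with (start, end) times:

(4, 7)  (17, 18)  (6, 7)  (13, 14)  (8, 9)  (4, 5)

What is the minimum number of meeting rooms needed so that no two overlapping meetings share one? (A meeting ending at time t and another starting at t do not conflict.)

2

Count concurrent intervals with a sweep; the peak is the room count.
starts: [4, 4, 6, 8, 13, 17]
ends:   [5, 7, 7, 9, 14, 18]
s4→1 s4→2  — peak 2.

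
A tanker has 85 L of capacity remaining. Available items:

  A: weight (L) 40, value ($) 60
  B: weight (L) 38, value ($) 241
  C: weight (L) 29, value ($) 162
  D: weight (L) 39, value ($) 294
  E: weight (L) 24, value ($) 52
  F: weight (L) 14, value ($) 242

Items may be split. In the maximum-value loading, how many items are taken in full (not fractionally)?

Ratios (sorted): F 17.29, D 7.54, B 6.34, C 5.59, E 2.17, A 1.50
take F (14 @ 242); take D (39 @ 294); take 32/38 of B → 202.95. Capacity used 85/85.
2 item(s) taken whole; one partial (take 32/38 of B).

2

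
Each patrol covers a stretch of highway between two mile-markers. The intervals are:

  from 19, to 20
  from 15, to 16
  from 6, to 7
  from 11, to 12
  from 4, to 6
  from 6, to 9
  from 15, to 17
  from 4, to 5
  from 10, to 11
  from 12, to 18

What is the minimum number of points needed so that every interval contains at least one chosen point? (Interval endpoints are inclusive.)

Sort by right endpoint; whenever an interval is uncovered, place a point at its right end.
Sorted: [4,5] [4,6] [6,7] [6,9] [10,11] [11,12] [15,16] [15,17] [12,18] [19,20]
{[4,5],[4,6]} hit by 5; {[6,7],[6,9]} hit by 7; {[10,11],[11,12]} hit by 11; {[15,16],[15,17],[12,18]} hit by 16; {[19,20]} hit by 20.
Points: 5, 7, 11, 16, 20 (5 total).

5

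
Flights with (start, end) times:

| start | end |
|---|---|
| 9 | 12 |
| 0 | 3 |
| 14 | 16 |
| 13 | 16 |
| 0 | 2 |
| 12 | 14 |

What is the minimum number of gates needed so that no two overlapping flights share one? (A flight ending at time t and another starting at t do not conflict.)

2

Events (time:±→running): 0:+→1 0:+→2 … peak 2.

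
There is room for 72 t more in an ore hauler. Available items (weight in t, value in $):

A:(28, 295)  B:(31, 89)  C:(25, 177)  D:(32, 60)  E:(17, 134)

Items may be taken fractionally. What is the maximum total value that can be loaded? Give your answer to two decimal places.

Order: A (295/28=10.54) > E (134/17=7.88) > C (177/25=7.08) > B (89/31=2.87) > D (60/32=1.88)
Fill: take A (28 @ 295) → take E (17 @ 134) → take C (25 @ 177) → take 2/31 of B → 5.74; 72/72 used.
Total value = 611.74

611.74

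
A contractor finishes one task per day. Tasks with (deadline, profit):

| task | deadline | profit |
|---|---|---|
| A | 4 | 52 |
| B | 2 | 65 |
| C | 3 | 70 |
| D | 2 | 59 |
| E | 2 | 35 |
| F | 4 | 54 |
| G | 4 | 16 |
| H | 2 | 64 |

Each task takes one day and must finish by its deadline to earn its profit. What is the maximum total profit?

253

Profit order: C=70 B=65 H=64 D=59 F=54 A=52 E=35 G=16
Assign: C→slot 3, B→slot 2, H→slot 1, D skipped, F→slot 4, A skipped, E skipped, G skipped.
Slots: [1:H] [2:B] [3:C] [4:F]
Profit = 64 + 65 + 70 + 54 = 253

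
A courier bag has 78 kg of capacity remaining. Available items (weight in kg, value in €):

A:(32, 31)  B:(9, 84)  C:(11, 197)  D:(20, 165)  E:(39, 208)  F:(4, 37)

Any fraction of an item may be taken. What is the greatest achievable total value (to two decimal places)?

Ratios (sorted): C 17.91, B 9.33, F 9.25, D 8.25, E 5.33, A 0.97
take C (11 @ 197); take B (9 @ 84); take F (4 @ 37); take D (20 @ 165); take 34/39 of E → 181.33. Capacity used 78/78.
Total value = 664.33

664.33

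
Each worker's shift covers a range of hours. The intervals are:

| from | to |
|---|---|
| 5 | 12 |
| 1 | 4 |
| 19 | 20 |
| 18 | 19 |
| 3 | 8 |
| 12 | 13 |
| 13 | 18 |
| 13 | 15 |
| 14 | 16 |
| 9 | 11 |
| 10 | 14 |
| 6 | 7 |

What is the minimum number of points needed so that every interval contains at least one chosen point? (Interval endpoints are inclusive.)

6

Sorted: [1,4] [6,7] [3,8] [9,11] [5,12] [12,13] [10,14] [13,15] [14,16] [13,18] [18,19] [19,20]
{[1,4]} hit by 4; {[6,7],[3,8]} hit by 7; {[9,11],[5,12]} hit by 11; {[12,13],[10,14],[13,15]} hit by 13; {[14,16],[13,18]} hit by 16; {[18,19],[19,20]} hit by 19.
Points: 4, 7, 11, 13, 16, 19 (6 total).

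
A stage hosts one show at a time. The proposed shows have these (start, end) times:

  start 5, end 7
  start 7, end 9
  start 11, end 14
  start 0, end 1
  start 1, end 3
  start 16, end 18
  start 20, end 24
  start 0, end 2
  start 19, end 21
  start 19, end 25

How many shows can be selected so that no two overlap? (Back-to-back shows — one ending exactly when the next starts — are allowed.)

By end time: (0,1), (0,2), (1,3), (5,7), (7,9), (11,14), (16,18), (19,21), (20,24), (19,25).
Pick (0,1); next start ≥ 1 → (1,3); next start ≥ 3 → (5,7); next start ≥ 7 → (7,9); next start ≥ 9 → (11,14); next start ≥ 14 → (16,18); next start ≥ 18 → (19,21).
Selected 7 shows.

7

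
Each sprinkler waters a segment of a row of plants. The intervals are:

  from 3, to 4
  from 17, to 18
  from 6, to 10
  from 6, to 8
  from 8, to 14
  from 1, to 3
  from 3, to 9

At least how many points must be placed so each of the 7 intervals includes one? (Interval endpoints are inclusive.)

3

By right end: [1,3]  [3,4]  [6,8]  [3,9]  [6,10]  [8,14]  [17,18]
[1,3] uncovered → point at 3; [6,8] uncovered → point at 8; [17,18] uncovered → point at 18.
Points: 3, 8, 18 (3 total).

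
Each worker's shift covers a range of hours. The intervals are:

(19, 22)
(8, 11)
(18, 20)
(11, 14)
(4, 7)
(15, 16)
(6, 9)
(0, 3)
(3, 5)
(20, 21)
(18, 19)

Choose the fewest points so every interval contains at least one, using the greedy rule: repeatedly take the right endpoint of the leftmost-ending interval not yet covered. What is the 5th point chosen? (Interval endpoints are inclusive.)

By right end: [0,3]  [3,5]  [4,7]  [6,9]  [8,11]  [11,14]  [15,16]  [18,19]  [18,20]  [20,21]  [19,22]
[0,3] uncovered → point at 3; [4,7] uncovered → point at 7; [8,11] uncovered → point at 11; [15,16] uncovered → point at 16; [18,19] uncovered → point at 19; [20,21] uncovered → point at 21.
Points: 3, 7, 11, 16, 19, 21 (6 total).

19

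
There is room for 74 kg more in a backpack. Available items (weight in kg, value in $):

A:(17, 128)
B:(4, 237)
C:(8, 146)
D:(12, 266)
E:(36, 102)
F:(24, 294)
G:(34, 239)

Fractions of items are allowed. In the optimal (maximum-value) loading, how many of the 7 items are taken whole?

5

Greedy by value/weight ratio, highest first.
Order: B (237/4=59.25) > D (266/12=22.17) > C (146/8=18.25) > F (294/24=12.25) > A (128/17=7.53) > G (239/34=7.03) > E (102/36=2.83)
Fill: take B (4 @ 237) → take D (12 @ 266) → take C (8 @ 146) → take F (24 @ 294) → take A (17 @ 128) → take 9/34 of G → 63.26; 74/74 used.
5 item(s) taken whole; one partial (take 9/34 of G).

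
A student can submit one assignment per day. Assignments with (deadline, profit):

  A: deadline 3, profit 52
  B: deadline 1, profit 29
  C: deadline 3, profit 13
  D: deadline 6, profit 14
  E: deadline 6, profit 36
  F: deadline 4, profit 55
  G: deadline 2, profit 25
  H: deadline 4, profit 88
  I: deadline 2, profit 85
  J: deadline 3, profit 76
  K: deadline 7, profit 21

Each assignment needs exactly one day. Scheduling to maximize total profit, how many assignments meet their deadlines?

Profit order: H=88 I=85 J=76 F=55 A=52 E=36 B=29 G=25 K=21 D=14 C=13
Assign: H→slot 4, I→slot 2, J→slot 3, F→slot 1, A skipped, E→slot 6, B skipped, G skipped, K→slot 7, D→slot 5, C skipped.
Slots: [1:F] [2:I] [3:J] [4:H] [5:D] [6:E] [7:K]
7 of 11 scheduled.

7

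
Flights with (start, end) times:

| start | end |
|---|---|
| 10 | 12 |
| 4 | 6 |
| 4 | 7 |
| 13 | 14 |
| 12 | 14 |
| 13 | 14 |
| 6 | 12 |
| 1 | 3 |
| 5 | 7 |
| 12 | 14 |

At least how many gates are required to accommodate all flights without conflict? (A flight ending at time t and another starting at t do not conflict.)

4

starts: [1, 4, 4, 5, 6, 10, 12, 12, 13, 13]
ends:   [3, 6, 7, 7, 12, 12, 14, 14, 14, 14]
s1→1 e3→0 s4→1 s4→2 s5→3 e6→2 s6→3 e7→2 e7→1 s10→2 e12→1 e12→0 s12→1 s12→2 s13→3 s13→4  — peak 4.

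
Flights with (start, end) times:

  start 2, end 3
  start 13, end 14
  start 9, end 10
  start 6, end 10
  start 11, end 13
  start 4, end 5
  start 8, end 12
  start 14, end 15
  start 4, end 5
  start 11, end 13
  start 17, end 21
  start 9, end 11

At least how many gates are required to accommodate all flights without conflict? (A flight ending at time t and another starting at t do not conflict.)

Events (time:±→running): 2:+→1 3:-→0 4:+→1 4:+→2 5:-→1 5:-→0 6:+→1 8:+→2 9:+→3 9:+→4 … peak 4.

4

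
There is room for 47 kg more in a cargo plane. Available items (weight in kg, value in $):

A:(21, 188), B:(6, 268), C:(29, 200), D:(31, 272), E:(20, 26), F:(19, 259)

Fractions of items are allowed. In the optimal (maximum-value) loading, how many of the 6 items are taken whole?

Greedy by value/weight ratio, highest first.
Order: B (268/6=44.67) > F (259/19=13.63) > A (188/21=8.95) > D (272/31=8.77) > C (200/29=6.90) > E (26/20=1.30)
Fill: take B (6 @ 268) → take F (19 @ 259) → take A (21 @ 188) → take 1/31 of D → 8.77; 47/47 used.
3 item(s) taken whole; one partial (take 1/31 of D).

3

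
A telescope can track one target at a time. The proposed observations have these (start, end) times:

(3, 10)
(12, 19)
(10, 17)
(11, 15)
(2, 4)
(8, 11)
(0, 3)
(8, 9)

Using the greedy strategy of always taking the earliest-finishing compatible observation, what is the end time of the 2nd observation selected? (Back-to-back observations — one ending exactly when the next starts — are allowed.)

9

Sorted by end: (0,3)  (2,4)  (8,9)  (3,10)  (8,11)  (11,15)  (10,17)  (12,19)
take (0,3); take (8,9); skip (3,10); take (11,15); skip (10,17); skip (12,19).
Selected: (0,3) (8,9) (11,15)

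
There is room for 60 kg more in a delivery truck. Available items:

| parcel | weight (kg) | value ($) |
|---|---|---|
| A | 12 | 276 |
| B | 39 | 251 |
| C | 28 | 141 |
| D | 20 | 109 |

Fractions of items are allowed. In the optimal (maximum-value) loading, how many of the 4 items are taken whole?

2

Ratios (sorted): A 23.00, B 6.44, D 5.45, C 5.04
take A (12 @ 276); take B (39 @ 251); take 9/20 of D → 49.05. Capacity used 60/60.
2 item(s) taken whole; one partial (take 9/20 of D).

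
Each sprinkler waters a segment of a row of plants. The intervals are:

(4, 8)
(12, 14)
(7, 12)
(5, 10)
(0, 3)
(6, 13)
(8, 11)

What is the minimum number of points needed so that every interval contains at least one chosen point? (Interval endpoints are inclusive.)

Sort by right endpoint; whenever an interval is uncovered, place a point at its right end.
Sorted: [0,3] [4,8] [5,10] [8,11] [7,12] [6,13] [12,14]
{[0,3]} hit by 3; {[4,8],[5,10],[8,11],[7,12],[6,13]} hit by 8; {[12,14]} hit by 14.
Points: 3, 8, 14 (3 total).

3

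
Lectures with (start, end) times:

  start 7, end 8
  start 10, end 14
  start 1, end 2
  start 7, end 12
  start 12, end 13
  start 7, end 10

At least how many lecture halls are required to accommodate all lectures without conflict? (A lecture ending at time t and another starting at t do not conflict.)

3

The answer is the maximum number of intervals overlapping at any instant.
Events (time:±→running): 1:+→1 2:-→0 7:+→1 7:+→2 7:+→3 … peak 3.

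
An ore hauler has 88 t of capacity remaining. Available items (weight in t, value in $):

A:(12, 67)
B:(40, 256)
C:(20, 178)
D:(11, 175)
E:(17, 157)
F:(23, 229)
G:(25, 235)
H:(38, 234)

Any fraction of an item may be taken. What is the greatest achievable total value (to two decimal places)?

902.80

Order: D (175/11=15.91) > F (229/23=9.96) > G (235/25=9.40) > E (157/17=9.24) > C (178/20=8.90) > B (256/40=6.40) > H (234/38=6.16) > A (67/12=5.58)
Fill: take D (11 @ 175) → take F (23 @ 229) → take G (25 @ 235) → take E (17 @ 157) → take 12/20 of C → 106.80; 88/88 used.
Total value = 902.80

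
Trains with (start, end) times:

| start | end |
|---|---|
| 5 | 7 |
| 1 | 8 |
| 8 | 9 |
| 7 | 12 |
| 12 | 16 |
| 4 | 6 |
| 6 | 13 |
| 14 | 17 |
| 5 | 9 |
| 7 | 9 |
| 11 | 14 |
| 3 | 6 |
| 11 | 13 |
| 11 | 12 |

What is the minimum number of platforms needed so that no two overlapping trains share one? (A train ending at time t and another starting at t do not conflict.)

5

Count concurrent intervals with a sweep; the peak is the room count.
starts: [1, 3, 4, 5, 5, 6, 7, 7, 8, 11, 11, 11, 12, 14]
ends:   [6, 6, 7, 8, 9, 9, 9, 12, 12, 13, 13, 14, 16, 17]
s1→1 s3→2 s4→3 s5→4 s5→5  — peak 5.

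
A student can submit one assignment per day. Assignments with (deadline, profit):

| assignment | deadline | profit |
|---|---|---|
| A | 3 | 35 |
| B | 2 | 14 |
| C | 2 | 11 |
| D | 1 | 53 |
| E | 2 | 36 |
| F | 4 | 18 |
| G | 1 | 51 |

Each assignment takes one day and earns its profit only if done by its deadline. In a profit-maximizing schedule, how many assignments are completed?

Take jobs in profit order; each goes to the latest open slot no later than its deadline.
By profit: D(d1,53), G(d1,51), E(d2,36), A(d3,35), F(d4,18), B(d2,14), C(d2,11)
D→slot 1; G skipped; E→slot 2; A→slot 3; F→slot 4; B skipped; C skipped.
4 of 7 scheduled.

4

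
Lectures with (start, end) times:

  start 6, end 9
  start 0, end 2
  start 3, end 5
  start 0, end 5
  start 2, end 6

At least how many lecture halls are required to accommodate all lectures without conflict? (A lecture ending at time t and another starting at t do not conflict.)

3

The answer is the maximum number of intervals overlapping at any instant.
starts: [0, 0, 2, 3, 6]
ends:   [2, 5, 5, 6, 9]
s0→1 s0→2 e2→1 s2→2 s3→3  — peak 3.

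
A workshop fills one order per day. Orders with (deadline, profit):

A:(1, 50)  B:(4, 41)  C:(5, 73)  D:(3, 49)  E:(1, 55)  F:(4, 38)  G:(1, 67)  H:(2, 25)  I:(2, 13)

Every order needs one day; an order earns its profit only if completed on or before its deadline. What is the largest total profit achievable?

Sort by profit descending; place each in the latest free slot ≤ its deadline.
Profit order: C=73 G=67 E=55 A=50 D=49 B=41 F=38 H=25 I=13
Assign: C→slot 5, G→slot 1, E skipped, A skipped, D→slot 3, B→slot 4, F→slot 2, H skipped, I skipped.
Slots: [1:G] [2:F] [3:D] [4:B] [5:C]
Profit = 67 + 38 + 49 + 41 + 73 = 268

268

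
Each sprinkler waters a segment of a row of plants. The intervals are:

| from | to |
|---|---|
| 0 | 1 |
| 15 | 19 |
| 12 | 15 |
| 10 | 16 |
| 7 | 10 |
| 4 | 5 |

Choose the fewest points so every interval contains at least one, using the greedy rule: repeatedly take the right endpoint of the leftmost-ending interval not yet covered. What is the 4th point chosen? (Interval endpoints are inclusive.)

Process intervals by earliest right end; each time one isn't hit yet, stab at its right endpoint.
By right end: [0,1]  [4,5]  [7,10]  [12,15]  [10,16]  [15,19]
[0,1] uncovered → point at 1; [4,5] uncovered → point at 5; [7,10] uncovered → point at 10; [12,15] uncovered → point at 15.
Points: 1, 5, 10, 15 (4 total).

15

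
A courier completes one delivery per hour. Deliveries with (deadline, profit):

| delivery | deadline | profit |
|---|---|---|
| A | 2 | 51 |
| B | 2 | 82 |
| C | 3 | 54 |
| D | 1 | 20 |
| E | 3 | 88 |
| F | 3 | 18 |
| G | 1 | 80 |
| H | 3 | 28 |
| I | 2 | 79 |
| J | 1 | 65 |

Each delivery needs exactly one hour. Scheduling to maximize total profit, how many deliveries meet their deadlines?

Take jobs in profit order; each goes to the latest open slot no later than its deadline.
Profit order: E=88 B=82 G=80 I=79 J=65 C=54 A=51 H=28 D=20 F=18
Assign: E→slot 3, B→slot 2, G→slot 1, I skipped, J skipped, C skipped, A skipped, H skipped, D skipped, F skipped.
Slots: [1:G] [2:B] [3:E]
3 of 10 scheduled.

3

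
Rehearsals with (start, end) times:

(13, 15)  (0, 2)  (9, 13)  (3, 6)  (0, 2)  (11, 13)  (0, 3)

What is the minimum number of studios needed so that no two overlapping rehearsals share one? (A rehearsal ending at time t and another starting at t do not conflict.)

Count concurrent intervals with a sweep; the peak is the room count.
Events (time:±→running): 0:+→1 0:+→2 0:+→3 … peak 3.

3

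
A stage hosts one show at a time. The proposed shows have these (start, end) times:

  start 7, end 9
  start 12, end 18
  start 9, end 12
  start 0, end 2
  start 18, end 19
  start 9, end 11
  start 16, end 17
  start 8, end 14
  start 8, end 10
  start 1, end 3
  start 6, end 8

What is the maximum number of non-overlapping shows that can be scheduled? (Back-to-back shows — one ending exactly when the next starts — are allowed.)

5

Sort by end time and greedily take each interval whose start is ≥ the last chosen end.
Sorted by end: (0,2)  (1,3)  (6,8)  (7,9)  (8,10)  (9,11)  (9,12)  (8,14)  (16,17)  (12,18)  (18,19)
take (0,2); take (6,8); take (8,10); skip (9,12); take (16,17); take (18,19).
Selected 5 shows.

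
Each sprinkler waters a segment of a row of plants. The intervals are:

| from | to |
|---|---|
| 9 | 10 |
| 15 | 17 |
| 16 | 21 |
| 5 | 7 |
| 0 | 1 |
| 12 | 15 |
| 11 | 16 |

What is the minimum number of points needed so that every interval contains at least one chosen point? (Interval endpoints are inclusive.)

Sorted: [0,1] [5,7] [9,10] [12,15] [11,16] [15,17] [16,21]
{[0,1]} hit by 1; {[5,7]} hit by 7; {[9,10]} hit by 10; {[12,15],[11,16],[15,17]} hit by 15; {[16,21]} hit by 21.
Points: 1, 7, 10, 15, 21 (5 total).

5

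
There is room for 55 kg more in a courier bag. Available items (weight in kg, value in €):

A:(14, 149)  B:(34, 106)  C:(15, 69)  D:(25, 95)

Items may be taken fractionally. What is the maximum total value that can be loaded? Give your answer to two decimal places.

Ratios (sorted): A 10.64, C 4.60, D 3.80, B 3.12
take A (14 @ 149); take C (15 @ 69); take D (25 @ 95); take 1/34 of B → 3.12. Capacity used 55/55.
Total value = 316.12

316.12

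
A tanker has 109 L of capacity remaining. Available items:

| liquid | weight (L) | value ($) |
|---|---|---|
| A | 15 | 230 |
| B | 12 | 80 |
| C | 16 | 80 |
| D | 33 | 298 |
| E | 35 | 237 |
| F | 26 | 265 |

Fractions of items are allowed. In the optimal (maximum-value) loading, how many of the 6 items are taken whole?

4

Greedy by value/weight ratio, highest first.
Ratios (sorted): A 15.33, F 10.19, D 9.03, E 6.77, B 6.67, C 5.00
take A (15 @ 230); take F (26 @ 265); take D (33 @ 298); take E (35 @ 237). Capacity used 109/109.
4 item(s) taken whole.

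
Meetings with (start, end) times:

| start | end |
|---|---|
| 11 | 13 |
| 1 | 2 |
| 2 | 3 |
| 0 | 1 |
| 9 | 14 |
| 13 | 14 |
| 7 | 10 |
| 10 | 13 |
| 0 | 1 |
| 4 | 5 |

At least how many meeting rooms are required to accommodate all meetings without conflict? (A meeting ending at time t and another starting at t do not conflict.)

The answer is the maximum number of intervals overlapping at any instant.
Events (time:±→running): 0:+→1 0:+→2 1:-→1 1:-→0 1:+→1 2:-→0 2:+→1 3:-→0 4:+→1 5:-→0 7:+→1 9:+→2 10:-→1 10:+→2 11:+→3 … peak 3.

3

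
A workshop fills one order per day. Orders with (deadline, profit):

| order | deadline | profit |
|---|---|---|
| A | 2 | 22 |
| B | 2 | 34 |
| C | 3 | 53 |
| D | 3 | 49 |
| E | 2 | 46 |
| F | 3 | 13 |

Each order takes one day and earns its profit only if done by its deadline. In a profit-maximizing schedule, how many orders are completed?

3

By profit: C(d3,53), D(d3,49), E(d2,46), B(d2,34), A(d2,22), F(d3,13)
C→slot 3; D→slot 2; E→slot 1; B skipped; A skipped; F skipped.
3 of 6 scheduled.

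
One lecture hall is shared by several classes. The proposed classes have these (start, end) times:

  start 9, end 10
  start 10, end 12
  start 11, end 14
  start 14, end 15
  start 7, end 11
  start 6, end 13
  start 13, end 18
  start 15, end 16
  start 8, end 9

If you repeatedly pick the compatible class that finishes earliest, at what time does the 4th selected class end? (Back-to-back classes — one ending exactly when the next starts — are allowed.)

15

Sorted by end: (8,9)  (9,10)  (7,11)  (10,12)  (6,13)  (11,14)  (14,15)  (15,16)  (13,18)
take (8,9); take (9,10); take (10,12); skip (6,13); take (14,15); take (15,16); skip (13,18).
Selected: (8,9) (9,10) (10,12) (14,15) (15,16)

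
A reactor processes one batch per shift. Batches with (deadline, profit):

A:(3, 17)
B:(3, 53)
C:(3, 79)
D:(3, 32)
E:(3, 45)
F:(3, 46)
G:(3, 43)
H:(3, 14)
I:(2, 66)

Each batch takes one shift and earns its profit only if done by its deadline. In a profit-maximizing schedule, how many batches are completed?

3

Take jobs in profit order; each goes to the latest open slot no later than its deadline.
By profit: C(d3,79), I(d2,66), B(d3,53), F(d3,46), E(d3,45), G(d3,43), D(d3,32), A(d3,17), H(d3,14)
C→slot 3; I→slot 2; B→slot 1; F skipped; E skipped; G skipped; D skipped; A skipped; H skipped.
3 of 9 scheduled.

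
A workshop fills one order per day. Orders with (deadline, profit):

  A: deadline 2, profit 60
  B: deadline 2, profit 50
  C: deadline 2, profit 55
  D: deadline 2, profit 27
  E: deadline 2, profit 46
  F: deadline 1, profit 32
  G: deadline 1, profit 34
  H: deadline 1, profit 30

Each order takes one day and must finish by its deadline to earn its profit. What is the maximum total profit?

115

Profit order: A=60 C=55 B=50 E=46 G=34 F=32 H=30 D=27
Assign: A→slot 2, C→slot 1, B skipped, E skipped, G skipped, F skipped, H skipped, D skipped.
Slots: [1:C] [2:A]
Profit = 55 + 60 = 115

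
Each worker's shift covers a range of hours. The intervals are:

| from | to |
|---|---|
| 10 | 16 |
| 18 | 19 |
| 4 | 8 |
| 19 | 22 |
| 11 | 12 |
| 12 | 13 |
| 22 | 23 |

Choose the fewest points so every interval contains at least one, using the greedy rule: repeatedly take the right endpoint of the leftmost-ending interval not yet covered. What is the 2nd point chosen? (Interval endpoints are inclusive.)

12

Sort by right endpoint; whenever an interval is uncovered, place a point at its right end.
Sorted: [4,8] [11,12] [12,13] [10,16] [18,19] [19,22] [22,23]
{[4,8]} hit by 8; {[11,12],[12,13],[10,16]} hit by 12; {[18,19],[19,22]} hit by 19; {[22,23]} hit by 23.
Points: 8, 12, 19, 23 (4 total).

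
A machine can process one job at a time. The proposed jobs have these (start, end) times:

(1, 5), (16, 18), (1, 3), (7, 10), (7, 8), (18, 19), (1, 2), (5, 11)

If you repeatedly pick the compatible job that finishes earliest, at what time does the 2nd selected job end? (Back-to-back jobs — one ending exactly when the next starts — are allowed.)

8

Sorted by end: (1,2)  (1,3)  (1,5)  (7,8)  (7,10)  (5,11)  (16,18)  (18,19)
take (1,2); skip (1,5); take (7,8); take (16,18); take (18,19).
Selected: (1,2) (7,8) (16,18) (18,19)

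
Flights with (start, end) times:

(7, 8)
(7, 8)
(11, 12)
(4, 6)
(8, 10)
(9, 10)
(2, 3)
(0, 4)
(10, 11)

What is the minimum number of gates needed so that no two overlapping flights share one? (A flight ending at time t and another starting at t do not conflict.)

2

Events (time:±→running): 0:+→1 2:+→2 … peak 2.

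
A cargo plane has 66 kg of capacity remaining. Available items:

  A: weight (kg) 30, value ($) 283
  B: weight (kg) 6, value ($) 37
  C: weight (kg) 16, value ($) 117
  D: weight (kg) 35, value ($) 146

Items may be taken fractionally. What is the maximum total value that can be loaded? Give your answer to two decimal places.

Sort by value per unit weight and fill in that order.
Ratios (sorted): A 9.43, C 7.31, B 6.17, D 4.17
take A (30 @ 283); take C (16 @ 117); take B (6 @ 37); take 14/35 of D → 58.40. Capacity used 66/66.
Total value = 495.40

495.40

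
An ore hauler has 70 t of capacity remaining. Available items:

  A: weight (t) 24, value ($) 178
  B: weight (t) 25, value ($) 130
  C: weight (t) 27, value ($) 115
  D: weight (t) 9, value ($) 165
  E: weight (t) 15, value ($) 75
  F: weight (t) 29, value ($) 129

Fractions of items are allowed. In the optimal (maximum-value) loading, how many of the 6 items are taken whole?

Sort by value per unit weight and fill in that order.
Order: D (165/9=18.33) > A (178/24=7.42) > B (130/25=5.20) > E (75/15=5.00) > F (129/29=4.45) > C (115/27=4.26)
Fill: take D (9 @ 165) → take A (24 @ 178) → take B (25 @ 130) → take 12/15 of E → 60.00; 70/70 used.
3 item(s) taken whole; one partial (take 12/15 of E).

3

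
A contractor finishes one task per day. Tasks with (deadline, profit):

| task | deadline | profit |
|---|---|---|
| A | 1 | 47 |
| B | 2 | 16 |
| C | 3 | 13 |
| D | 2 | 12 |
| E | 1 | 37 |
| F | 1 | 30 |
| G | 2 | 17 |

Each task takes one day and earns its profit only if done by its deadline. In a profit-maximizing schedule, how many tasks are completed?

3

By profit: A(d1,47), E(d1,37), F(d1,30), G(d2,17), B(d2,16), C(d3,13), D(d2,12)
A→slot 1; E skipped; F skipped; G→slot 2; B skipped; C→slot 3; D skipped.
3 of 7 scheduled.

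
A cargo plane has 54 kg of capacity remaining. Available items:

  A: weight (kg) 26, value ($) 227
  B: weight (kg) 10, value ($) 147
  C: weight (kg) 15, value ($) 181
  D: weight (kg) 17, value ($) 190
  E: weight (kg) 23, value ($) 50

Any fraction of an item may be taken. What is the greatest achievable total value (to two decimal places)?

Sort by value per unit weight and fill in that order.
Ratios (sorted): B 14.70, C 12.07, D 11.18, A 8.73, E 2.17
take B (10 @ 147); take C (15 @ 181); take D (17 @ 190); take 12/26 of A → 104.77. Capacity used 54/54.
Total value = 622.77

622.77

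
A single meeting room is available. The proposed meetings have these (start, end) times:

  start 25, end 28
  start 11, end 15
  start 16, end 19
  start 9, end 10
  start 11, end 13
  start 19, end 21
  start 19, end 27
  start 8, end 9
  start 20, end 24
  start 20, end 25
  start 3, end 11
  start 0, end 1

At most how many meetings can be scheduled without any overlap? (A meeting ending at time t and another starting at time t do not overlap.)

Greedy by earliest finish: after sorting by end time, pick each interval compatible with the last pick.
Sorted by end: (0,1)  (8,9)  (9,10)  (3,11)  (11,13)  (11,15)  (16,19)  (19,21)  (20,24)  (20,25)  (19,27)  (25,28)
take (0,1); take (8,9); take (9,10); take (11,13); take (16,19); take (19,21); skip (20,25); take (25,28).
Selected 7 meetings.

7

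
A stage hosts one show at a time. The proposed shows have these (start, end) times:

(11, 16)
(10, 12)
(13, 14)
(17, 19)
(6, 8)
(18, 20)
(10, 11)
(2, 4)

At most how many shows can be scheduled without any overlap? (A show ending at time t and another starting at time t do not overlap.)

5

Sort by end time and greedily take each interval whose start is ≥ the last chosen end.
By end time: (2,4), (6,8), (10,11), (10,12), (13,14), (11,16), (17,19), (18,20).
Pick (2,4); next start ≥ 4 → (6,8); next start ≥ 8 → (10,11); next start ≥ 11 → (13,14); next start ≥ 14 → (17,19).
Selected 5 shows.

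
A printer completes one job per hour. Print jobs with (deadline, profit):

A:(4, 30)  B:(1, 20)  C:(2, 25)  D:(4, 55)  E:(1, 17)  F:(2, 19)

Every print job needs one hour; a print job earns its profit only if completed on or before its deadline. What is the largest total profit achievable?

Profit order: D=55 A=30 C=25 B=20 F=19 E=17
Assign: D→slot 4, A→slot 3, C→slot 2, B→slot 1, F skipped, E skipped.
Slots: [1:B] [2:C] [3:A] [4:D]
Profit = 20 + 25 + 30 + 55 = 130

130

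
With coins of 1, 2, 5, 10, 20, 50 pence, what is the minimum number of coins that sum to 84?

Greedy: take as many of the largest coin as possible, then repeat with the remainder.
84 = 1×50 + 1×20 + 1×10 + 2×2
Total coins = 1 + 1 + 1 + 2 = 5

5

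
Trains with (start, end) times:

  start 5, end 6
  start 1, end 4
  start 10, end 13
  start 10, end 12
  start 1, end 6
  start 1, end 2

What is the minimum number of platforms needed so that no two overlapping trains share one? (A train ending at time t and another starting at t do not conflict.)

3

Events (time:±→running): 1:+→1 1:+→2 1:+→3 … peak 3.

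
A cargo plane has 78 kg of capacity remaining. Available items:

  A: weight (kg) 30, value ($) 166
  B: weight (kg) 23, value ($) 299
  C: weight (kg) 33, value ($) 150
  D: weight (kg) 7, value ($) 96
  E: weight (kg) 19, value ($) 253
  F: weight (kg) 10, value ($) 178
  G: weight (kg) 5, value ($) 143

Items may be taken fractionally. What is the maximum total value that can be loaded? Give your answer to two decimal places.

Ratios (sorted): G 28.60, F 17.80, D 13.71, E 13.32, B 13.00, A 5.53, C 4.55
take G (5 @ 143); take F (10 @ 178); take D (7 @ 96); take E (19 @ 253); take B (23 @ 299); take 14/30 of A → 77.47. Capacity used 78/78.
Total value = 1046.47

1046.47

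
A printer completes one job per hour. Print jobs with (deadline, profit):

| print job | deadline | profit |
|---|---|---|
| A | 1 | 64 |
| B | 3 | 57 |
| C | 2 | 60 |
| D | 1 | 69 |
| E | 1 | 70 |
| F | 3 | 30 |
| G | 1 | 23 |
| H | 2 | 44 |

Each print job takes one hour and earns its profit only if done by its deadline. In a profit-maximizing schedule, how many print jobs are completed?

3

By profit: E(d1,70), D(d1,69), A(d1,64), C(d2,60), B(d3,57), H(d2,44), F(d3,30), G(d1,23)
E→slot 1; D skipped; A skipped; C→slot 2; B→slot 3; H skipped; F skipped; G skipped.
3 of 8 scheduled.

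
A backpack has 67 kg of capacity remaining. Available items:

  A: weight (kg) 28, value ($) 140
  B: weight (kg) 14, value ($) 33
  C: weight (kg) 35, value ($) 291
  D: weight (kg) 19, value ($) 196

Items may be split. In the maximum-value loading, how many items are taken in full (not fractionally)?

Order: D (196/19=10.32) > C (291/35=8.31) > A (140/28=5.00) > B (33/14=2.36)
Fill: take D (19 @ 196) → take C (35 @ 291) → take 13/28 of A → 65.00; 67/67 used.
2 item(s) taken whole; one partial (take 13/28 of A).

2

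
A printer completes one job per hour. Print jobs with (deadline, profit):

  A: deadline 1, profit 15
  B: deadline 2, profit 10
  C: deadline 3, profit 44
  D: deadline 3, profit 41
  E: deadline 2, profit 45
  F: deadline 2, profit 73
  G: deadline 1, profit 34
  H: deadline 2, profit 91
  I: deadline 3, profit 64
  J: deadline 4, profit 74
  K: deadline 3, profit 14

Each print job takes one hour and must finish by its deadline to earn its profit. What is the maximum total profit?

302

Profit order: H=91 J=74 F=73 I=64 E=45 C=44 D=41 G=34 A=15 K=14 B=10
Assign: H→slot 2, J→slot 4, F→slot 1, I→slot 3, E skipped, C skipped, D skipped, G skipped, A skipped, K skipped, B skipped.
Slots: [1:F] [2:H] [3:I] [4:J]
Profit = 73 + 91 + 64 + 74 = 302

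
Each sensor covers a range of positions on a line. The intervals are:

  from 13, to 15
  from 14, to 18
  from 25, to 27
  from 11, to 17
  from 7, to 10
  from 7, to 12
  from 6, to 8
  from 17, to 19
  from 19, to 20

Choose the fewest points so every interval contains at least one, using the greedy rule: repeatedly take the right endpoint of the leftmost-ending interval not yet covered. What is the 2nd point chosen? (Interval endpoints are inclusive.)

Process intervals by earliest right end; each time one isn't hit yet, stab at its right endpoint.
Sorted: [6,8] [7,10] [7,12] [13,15] [11,17] [14,18] [17,19] [19,20] [25,27]
{[6,8],[7,10],[7,12]} hit by 8; {[13,15],[11,17],[14,18]} hit by 15; {[17,19],[19,20]} hit by 19; {[25,27]} hit by 27.
Points: 8, 15, 19, 27 (4 total).

15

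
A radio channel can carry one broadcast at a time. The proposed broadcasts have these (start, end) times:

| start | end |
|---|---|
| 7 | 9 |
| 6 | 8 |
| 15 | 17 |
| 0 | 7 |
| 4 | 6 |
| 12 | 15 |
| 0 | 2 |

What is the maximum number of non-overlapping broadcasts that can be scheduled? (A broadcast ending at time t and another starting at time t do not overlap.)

Order by finish time; keep every interval that doesn't clash with the previous kept one.
Sorted by end: (0,2)  (4,6)  (0,7)  (6,8)  (7,9)  (12,15)  (15,17)
take (0,2); take (4,6); take (6,8); take (12,15); take (15,17).
Selected 5 broadcasts.

5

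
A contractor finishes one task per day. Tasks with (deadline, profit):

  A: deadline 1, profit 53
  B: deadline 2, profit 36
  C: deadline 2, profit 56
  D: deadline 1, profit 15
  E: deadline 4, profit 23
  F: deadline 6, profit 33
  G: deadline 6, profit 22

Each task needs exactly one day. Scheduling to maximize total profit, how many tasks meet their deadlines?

Sort by profit descending; place each in the latest free slot ≤ its deadline.
Profit order: C=56 A=53 B=36 F=33 E=23 G=22 D=15
Assign: C→slot 2, A→slot 1, B skipped, F→slot 6, E→slot 4, G→slot 5, D skipped.
Slots: [1:A] [2:C] [4:E] [5:G] [6:F]
5 of 7 scheduled.

5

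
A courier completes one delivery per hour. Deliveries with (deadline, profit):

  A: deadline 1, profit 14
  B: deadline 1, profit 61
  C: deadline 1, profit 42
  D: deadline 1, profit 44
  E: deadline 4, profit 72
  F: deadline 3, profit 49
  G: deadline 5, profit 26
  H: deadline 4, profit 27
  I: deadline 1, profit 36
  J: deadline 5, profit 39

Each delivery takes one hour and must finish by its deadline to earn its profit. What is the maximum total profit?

Take jobs in profit order; each goes to the latest open slot no later than its deadline.
By profit: E(d4,72), B(d1,61), F(d3,49), D(d1,44), C(d1,42), J(d5,39), I(d1,36), H(d4,27), G(d5,26), A(d1,14)
E→slot 4; B→slot 1; F→slot 3; D skipped; C skipped; J→slot 5; I skipped; H→slot 2; G skipped; A skipped.
Profit = 61 + 27 + 49 + 72 + 39 = 248

248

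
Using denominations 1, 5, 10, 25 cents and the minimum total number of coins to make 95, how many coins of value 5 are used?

95 − 3×25→20 − 2×10→0
Count of 5: 0

0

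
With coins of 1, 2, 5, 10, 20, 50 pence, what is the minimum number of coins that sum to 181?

6

Greedy: take as many of the largest coin as possible, then repeat with the remainder.
181 − 3×50→31 − 1×20→11 − 1×10→1 − 1×1→0
Total coins = 3 + 1 + 1 + 1 = 6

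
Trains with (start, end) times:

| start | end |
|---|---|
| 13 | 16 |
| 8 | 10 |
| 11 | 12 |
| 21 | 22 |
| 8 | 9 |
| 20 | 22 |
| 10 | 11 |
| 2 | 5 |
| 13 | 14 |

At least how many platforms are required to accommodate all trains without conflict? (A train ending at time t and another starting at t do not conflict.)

2

The answer is the maximum number of intervals overlapping at any instant.
Events (time:±→running): 2:+→1 5:-→0 8:+→1 8:+→2 … peak 2.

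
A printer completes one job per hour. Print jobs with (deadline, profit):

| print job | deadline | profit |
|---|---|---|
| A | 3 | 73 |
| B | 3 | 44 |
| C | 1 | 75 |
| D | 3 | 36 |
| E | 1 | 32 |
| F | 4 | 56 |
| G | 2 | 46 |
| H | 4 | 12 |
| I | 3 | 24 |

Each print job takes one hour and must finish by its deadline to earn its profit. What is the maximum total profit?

Sort by profit descending; place each in the latest free slot ≤ its deadline.
By profit: C(d1,75), A(d3,73), F(d4,56), G(d2,46), B(d3,44), D(d3,36), E(d1,32), I(d3,24), H(d4,12)
C→slot 1; A→slot 3; F→slot 4; G→slot 2; B skipped; D skipped; E skipped; I skipped; H skipped.
Profit = 75 + 46 + 73 + 56 = 250

250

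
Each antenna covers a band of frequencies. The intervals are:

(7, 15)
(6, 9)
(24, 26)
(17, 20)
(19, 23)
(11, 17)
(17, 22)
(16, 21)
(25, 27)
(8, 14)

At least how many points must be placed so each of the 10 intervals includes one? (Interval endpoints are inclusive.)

4

Sort by right endpoint; whenever an interval is uncovered, place a point at its right end.
Sorted: [6,9] [8,14] [7,15] [11,17] [17,20] [16,21] [17,22] [19,23] [24,26] [25,27]
{[6,9],[8,14],[7,15]} hit by 9; {[11,17],[17,20],[16,21],[17,22]} hit by 17; {[19,23]} hit by 23; {[24,26],[25,27]} hit by 26.
Points: 9, 17, 23, 26 (4 total).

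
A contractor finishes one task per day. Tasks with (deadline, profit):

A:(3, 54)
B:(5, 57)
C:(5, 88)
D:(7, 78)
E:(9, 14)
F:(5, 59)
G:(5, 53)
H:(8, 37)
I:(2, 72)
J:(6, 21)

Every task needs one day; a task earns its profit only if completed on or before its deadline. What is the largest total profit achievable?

480

By profit: C(d5,88), D(d7,78), I(d2,72), F(d5,59), B(d5,57), A(d3,54), G(d5,53), H(d8,37), J(d6,21), E(d9,14)
C→slot 5; D→slot 7; I→slot 2; F→slot 4; B→slot 3; A→slot 1; G skipped; H→slot 8; J→slot 6; E→slot 9.
Profit = 54 + 72 + 57 + 59 + 88 + 21 + 78 + 37 + 14 = 480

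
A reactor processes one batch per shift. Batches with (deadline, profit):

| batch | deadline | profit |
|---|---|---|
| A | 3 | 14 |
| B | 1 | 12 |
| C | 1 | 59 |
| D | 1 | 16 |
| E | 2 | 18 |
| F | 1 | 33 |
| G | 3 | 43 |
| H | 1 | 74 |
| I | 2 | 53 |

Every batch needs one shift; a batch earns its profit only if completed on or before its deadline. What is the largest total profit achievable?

170

Take jobs in profit order; each goes to the latest open slot no later than its deadline.
By profit: H(d1,74), C(d1,59), I(d2,53), G(d3,43), F(d1,33), E(d2,18), D(d1,16), A(d3,14), B(d1,12)
H→slot 1; C skipped; I→slot 2; G→slot 3; F skipped; E skipped; D skipped; A skipped; B skipped.
Profit = 74 + 53 + 43 = 170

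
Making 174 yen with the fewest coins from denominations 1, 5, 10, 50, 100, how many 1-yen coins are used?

Greedy: take as many of the largest coin as possible, then repeat with the remainder.
174 − 1×100→74 − 1×50→24 − 2×10→4 − 4×1→0
Count of 1: 4

4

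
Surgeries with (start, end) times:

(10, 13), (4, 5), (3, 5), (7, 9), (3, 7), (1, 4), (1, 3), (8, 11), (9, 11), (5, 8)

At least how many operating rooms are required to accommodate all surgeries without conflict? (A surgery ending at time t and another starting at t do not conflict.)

starts: [1, 1, 3, 3, 4, 5, 7, 8, 9, 10]
ends:   [3, 4, 5, 5, 7, 8, 9, 11, 11, 13]
s1→1 s1→2 e3→1 s3→2 s3→3  — peak 3.

3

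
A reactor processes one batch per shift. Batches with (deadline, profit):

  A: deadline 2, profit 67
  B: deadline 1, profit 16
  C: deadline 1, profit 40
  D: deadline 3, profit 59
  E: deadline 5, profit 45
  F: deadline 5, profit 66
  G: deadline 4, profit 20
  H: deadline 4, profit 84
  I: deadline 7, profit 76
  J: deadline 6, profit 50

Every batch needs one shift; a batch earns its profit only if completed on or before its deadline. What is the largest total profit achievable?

Sort by profit descending; place each in the latest free slot ≤ its deadline.
By profit: H(d4,84), I(d7,76), A(d2,67), F(d5,66), D(d3,59), J(d6,50), E(d5,45), C(d1,40), G(d4,20), B(d1,16)
H→slot 4; I→slot 7; A→slot 2; F→slot 5; D→slot 3; J→slot 6; E→slot 1; C skipped; G skipped; B skipped.
Profit = 45 + 67 + 59 + 84 + 66 + 50 + 76 = 447

447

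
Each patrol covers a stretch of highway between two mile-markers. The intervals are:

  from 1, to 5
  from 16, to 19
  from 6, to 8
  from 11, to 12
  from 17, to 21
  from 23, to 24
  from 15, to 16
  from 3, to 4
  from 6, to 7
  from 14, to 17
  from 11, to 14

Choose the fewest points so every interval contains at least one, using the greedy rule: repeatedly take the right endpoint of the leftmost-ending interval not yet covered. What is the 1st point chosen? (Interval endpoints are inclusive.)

Sort by right endpoint; whenever an interval is uncovered, place a point at its right end.
Sorted: [3,4] [1,5] [6,7] [6,8] [11,12] [11,14] [15,16] [14,17] [16,19] [17,21] [23,24]
{[3,4],[1,5]} hit by 4; {[6,7],[6,8]} hit by 7; {[11,12],[11,14]} hit by 12; {[15,16],[14,17],[16,19]} hit by 16; {[17,21]} hit by 21; {[23,24]} hit by 24.
Points: 4, 7, 12, 16, 21, 24 (6 total).

4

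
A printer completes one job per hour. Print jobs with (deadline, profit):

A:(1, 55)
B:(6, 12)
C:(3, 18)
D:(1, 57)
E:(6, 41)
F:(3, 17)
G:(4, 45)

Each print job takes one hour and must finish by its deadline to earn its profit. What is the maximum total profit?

Sort by profit descending; place each in the latest free slot ≤ its deadline.
Profit order: D=57 A=55 G=45 E=41 C=18 F=17 B=12
Assign: D→slot 1, A skipped, G→slot 4, E→slot 6, C→slot 3, F→slot 2, B→slot 5.
Slots: [1:D] [2:F] [3:C] [4:G] [5:B] [6:E]
Profit = 57 + 17 + 18 + 45 + 12 + 41 = 190

190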